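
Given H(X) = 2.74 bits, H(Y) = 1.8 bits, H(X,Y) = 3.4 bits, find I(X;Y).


I(X;Y) = H(X) + H(Y) - H(X,Y) = 2.74 + 1.8 - 3.4 = 1.14

1.14 bits


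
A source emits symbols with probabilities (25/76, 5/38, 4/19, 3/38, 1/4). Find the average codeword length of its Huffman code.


Huffman construction (repeatedly merge the two least-probable nodes; each merge adds 1 bit to every symbol beneath it): 3/38 + 5/38 = 4/19; 4/19 + 4/19 = 8/19; 1/4 + 25/76 = 11/19; 8/19 + 11/19 = 1. Resulting codeword lengths (in the order the probabilities were given): (2, 3, 2, 3, 2). L_avg = sum(p_i * l_i) = 25/76*2 + 5/38*3 + 4/19*2 + 3/38*3 + 1/4*2 = 42/19 = 2.2105

2.2105 bits


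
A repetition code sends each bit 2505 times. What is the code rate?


Rate = k/n = 1/2505

1/2505


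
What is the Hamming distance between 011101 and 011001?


Count differing positions: . . . ^ . . = 1 differences

1


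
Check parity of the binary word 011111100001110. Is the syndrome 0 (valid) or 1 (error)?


Syndrome = XOR of all bits = 0 XOR 1 XOR 1 XOR 1 XOR 1 XOR 1 XOR 1 XOR 0 XOR 0 XOR 0 XOR 0 XOR 1 XOR 1 XOR 1 XOR 0 = 1

1


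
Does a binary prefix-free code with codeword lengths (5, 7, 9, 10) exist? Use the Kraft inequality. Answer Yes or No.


Kraft sum = sum(2^(-l_i)) = 0.042, need <= 1. Result: satisfied (a binary prefix-free code with these lengths exists)

Yes


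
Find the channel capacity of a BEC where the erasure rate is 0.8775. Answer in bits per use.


C = 1 - epsilon = 1 - 0.8775 = 0.1225

0.1225 bits


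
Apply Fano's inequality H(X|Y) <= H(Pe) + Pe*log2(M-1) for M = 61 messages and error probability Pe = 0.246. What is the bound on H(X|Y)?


H(Pe) = -Pe*log2(Pe) - (1-Pe)*log2(1-Pe) = -0.246*log2(0.246) - 0.754*log2(0.754) = 0.497724 + 0.307152 = 0.8049. Pe*log2(M-1) = 0.246*log2(60) = 1.453095. Bound = H(Pe) + Pe*log2(M-1) = 0.497724 + 0.307152 + 1.453095 = 2.258

2.258 bits


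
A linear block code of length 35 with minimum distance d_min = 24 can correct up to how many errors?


Correction capability = floor((d-1)/2) = floor((24-1)/2) = 11

11 errors


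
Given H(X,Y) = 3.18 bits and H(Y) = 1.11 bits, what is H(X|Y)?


H(X|Y) = H(X,Y) - H(Y) = 3.18 - 1.11 = 2.07

2.07 bits


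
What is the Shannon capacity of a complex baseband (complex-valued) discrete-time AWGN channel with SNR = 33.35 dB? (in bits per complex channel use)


SNR_linear = 10^(33.35/10) = 2162.7185; C = log2(1 + SNR_linear) = log2(1 + 2162.7185) = 11.0793

11.0793 bits/channel use


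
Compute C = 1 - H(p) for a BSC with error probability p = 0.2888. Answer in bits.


H(p) = -p*log2(p) - (1-p)*log2(1-p) = -0.2888*log2(0.2888) - 0.7112*log2(0.7112) = 0.517488 + 0.349678 = 0.8672. C = 1 - H(p) = 1 - 0.8672 = 0.1328

0.1328 bits


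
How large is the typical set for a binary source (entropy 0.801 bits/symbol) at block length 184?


log2|A_typical| = nH = 184 * 0.801 = 147.384, so |A_typical| ~ 2^147.384 = 2.328e+44

2.328e+44


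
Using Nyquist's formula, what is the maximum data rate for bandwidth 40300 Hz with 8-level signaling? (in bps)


Rate = 2 * B * log2(M) = 2 * 40300 * 3.0 = 241800.0

241800.0 bps


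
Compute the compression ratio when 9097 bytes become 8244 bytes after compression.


Ratio = original / compressed = 9097 / 8244 = 1.1035

1.1035


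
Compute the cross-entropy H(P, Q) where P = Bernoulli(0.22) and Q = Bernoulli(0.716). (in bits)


H(P,Q) = -p*log2(q) - (1-p)*log2(1-q). -0.22*log2(0.716) = 0.106033; -0.78*log2(0.284) = 1.416509. H(P,Q) = 0.106033 + 1.416509 = 1.5225

1.5225 bits


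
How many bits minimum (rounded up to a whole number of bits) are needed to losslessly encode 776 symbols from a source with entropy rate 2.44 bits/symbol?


Minimum bits >= n * H = 776 * 2.44 = 1893.44, rounded up to a whole number of bits = 1894

1894 bits


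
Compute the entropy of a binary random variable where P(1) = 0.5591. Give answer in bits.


H = -p*log2(p) - (1-p)*log2(1-p). -0.5591*log2(0.5591) = 0.468985; -0.4409*log2(0.4409) = 0.520913. H = 0.468985 + 0.520913 = 0.9899

0.9899 bits


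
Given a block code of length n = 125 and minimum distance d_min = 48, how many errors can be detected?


Detection capability = d_min - 1 = 48 - 1 = 47

47 errors


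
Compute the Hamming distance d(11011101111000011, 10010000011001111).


Count differing positions: . ^ . . ^ ^ . ^ ^ . . . . ^ ^ . . = 7 differences

7


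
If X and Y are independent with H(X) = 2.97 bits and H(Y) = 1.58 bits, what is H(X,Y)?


For independent variables, H(X,Y) = H(X) + H(Y) = 2.97 + 1.58 = 4.55

4.55 bits


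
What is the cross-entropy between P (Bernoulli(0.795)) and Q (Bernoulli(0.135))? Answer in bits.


H(P,Q) = -p*log2(q) - (1-p)*log2(1-q). -0.795*log2(0.135) = 2.296730; -0.205*log2(0.865) = 0.042892. H(P,Q) = 2.296730 + 0.042892 = 2.3396

2.3396 bits


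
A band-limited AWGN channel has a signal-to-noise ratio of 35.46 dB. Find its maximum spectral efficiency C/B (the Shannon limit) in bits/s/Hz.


SNR_linear = 10^(35.46/10) = 3515.6044; C/B = log2(1 + SNR_linear) = log2(1 + 3515.6044) = 11.78

11.78 bits/s/Hz


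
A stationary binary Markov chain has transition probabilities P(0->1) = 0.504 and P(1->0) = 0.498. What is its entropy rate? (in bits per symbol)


Stationary distribution: pi_0 = p10/(p01+p10) = 0.497, pi_1 = 0.503. Entropy rate H' = pi_0*H(p01) + pi_1*H(p10) = 0.497*1.0 + 0.503*1.0 = 1.0

1.0 bits/symbol


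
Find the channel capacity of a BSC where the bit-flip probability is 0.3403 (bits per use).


H(p) = -p*log2(p) - (1-p)*log2(1-p) = -0.3403*log2(0.3403) - 0.6597*log2(0.6597) = 0.529208 + 0.395898 = 0.9251. C = 1 - H(p) = 1 - 0.9251 = 0.0749

0.0749 bits


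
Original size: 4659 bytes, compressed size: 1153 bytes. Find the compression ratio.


Ratio = original / compressed = 4659 / 1153 = 4.0408

4.0408


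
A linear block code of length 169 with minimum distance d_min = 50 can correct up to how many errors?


Correction capability = floor((d-1)/2) = floor((50-1)/2) = 24

24 errors


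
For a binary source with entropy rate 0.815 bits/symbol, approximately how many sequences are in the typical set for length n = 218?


log2|A_typical| = nH = 218 * 0.815 = 177.67, so |A_typical| ~ 2^177.67 = 3.048e+53

3.048e+53


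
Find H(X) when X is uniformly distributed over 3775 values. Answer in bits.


H = log2(n) = log2(3775) = 11.8823

11.8823 bits


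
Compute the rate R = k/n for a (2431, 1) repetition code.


Rate = k/n = 1/2431

1/2431


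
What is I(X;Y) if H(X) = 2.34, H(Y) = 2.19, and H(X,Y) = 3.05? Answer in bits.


I(X;Y) = H(X) + H(Y) - H(X,Y) = 2.34 + 2.19 - 3.05 = 1.48

1.48 bits


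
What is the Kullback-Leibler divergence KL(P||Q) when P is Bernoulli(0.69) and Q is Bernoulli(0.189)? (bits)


KL = p*log2(p/q) + (1-p)*log2((1-p)/(1-q)) = 0.69*log2(0.69/0.189) + 0.31*log2(0.31/0.811) = 0.859

0.859 bits


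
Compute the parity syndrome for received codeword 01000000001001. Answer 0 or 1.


Syndrome = XOR of all bits = 0 XOR 1 XOR 0 XOR 0 XOR 0 XOR 0 XOR 0 XOR 0 XOR 0 XOR 0 XOR 1 XOR 0 XOR 0 XOR 1 = 1

1


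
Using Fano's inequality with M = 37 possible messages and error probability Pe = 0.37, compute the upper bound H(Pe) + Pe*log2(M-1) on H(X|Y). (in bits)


H(Pe) = -Pe*log2(Pe) - (1-Pe)*log2(1-Pe) = -0.37*log2(0.37) - 0.63*log2(0.63) = 0.530729 + 0.419943 = 0.9507. Pe*log2(M-1) = 0.37*log2(36) = 1.912872. Bound = H(Pe) + Pe*log2(M-1) = 0.530729 + 0.419943 + 1.912872 = 2.8635

2.8635 bits


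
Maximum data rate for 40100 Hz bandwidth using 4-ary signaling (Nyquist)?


Rate = 2 * B * log2(M) = 2 * 40100 * 2.0 = 160400.0

160400.0 bps


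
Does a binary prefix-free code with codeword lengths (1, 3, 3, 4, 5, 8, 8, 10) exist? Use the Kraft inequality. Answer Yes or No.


Kraft sum = sum(2^(-l_i)) = 0.8525, need <= 1. Result: satisfied (a binary prefix-free code with these lengths exists)

Yes


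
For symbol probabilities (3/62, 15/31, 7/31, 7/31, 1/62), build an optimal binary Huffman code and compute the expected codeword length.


Huffman construction (repeatedly merge the two least-probable nodes; each merge adds 1 bit to every symbol beneath it): 1/62 + 3/62 = 2/31; 2/31 + 7/31 = 9/31; 7/31 + 9/31 = 16/31; 15/31 + 16/31 = 1. Resulting codeword lengths (in the order the probabilities were given): (4, 1, 3, 2, 4). L_avg = sum(p_i * l_i) = 3/62*4 + 15/31*1 + 7/31*3 + 7/31*2 + 1/62*4 = 58/31 = 1.871

1.871 bits


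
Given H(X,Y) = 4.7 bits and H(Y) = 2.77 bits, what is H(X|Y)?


H(X|Y) = H(X,Y) - H(Y) = 4.7 - 2.77 = 1.93

1.93 bits


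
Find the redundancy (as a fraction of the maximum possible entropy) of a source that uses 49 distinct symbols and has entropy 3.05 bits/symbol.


H_max = log2(K) = log2(49) = 5.6147 bits/symbol. Redundancy = 1 - H/H_max = 1 - 3.05/5.6147 = 1 - 0.5432 = 0.4568

0.4568


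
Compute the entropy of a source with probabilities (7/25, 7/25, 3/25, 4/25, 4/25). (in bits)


H = -sum(p_i * log2(p_i)). Terms: -(7/25)*log2(7/25) = 0.514220; -(7/25)*log2(7/25) = 0.514220; -(3/25)*log2(3/25) = 0.367067; -(4/25)*log2(4/25) = 0.423017; -(4/25)*log2(4/25) = 0.423017. H = 0.514220 + 0.514220 + 0.367067 + 0.423017 + 0.423017 = 2.2415

2.2415 bits


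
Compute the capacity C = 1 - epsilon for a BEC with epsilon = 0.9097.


C = 1 - epsilon = 1 - 0.9097 = 0.0903

0.0903 bits


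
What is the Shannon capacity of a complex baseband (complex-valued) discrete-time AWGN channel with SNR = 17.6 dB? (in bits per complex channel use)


SNR_linear = 10^(17.6/10) = 57.544; C = log2(1 + SNR_linear) = log2(1 + 57.544) = 5.8714

5.8714 bits/channel use


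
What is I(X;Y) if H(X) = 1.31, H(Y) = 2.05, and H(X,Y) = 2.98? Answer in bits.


I(X;Y) = H(X) + H(Y) - H(X,Y) = 1.31 + 2.05 - 2.98 = 0.38

0.38 bits


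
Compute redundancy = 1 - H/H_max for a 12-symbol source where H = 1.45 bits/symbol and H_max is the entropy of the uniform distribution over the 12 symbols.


H_max = log2(K) = log2(12) = 3.585 bits/symbol. Redundancy = 1 - H/H_max = 1 - 1.45/3.585 = 1 - 0.4045 = 0.5955

0.5955


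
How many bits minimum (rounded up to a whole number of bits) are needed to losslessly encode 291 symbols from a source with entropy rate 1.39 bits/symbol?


Minimum bits >= n * H = 291 * 1.39 = 404.49, rounded up to a whole number of bits = 405

405 bits


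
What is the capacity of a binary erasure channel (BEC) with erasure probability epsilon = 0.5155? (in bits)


C = 1 - epsilon = 1 - 0.5155 = 0.4845

0.4845 bits


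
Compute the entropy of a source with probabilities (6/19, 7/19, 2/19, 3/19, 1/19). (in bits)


H = -sum(p_i * log2(p_i)). Terms: -(6/19)*log2(6/19) = 0.525147; -(7/19)*log2(7/19) = 0.530737; -(2/19)*log2(2/19) = 0.341887; -(3/19)*log2(3/19) = 0.420468; -(1/19)*log2(1/19) = 0.223575. H = 0.525147 + 0.530737 + 0.341887 + 0.420468 + 0.223575 = 2.0418

2.0418 bits


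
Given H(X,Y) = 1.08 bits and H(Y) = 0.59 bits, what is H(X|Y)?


H(X|Y) = H(X,Y) - H(Y) = 1.08 - 0.59 = 0.49

0.49 bits


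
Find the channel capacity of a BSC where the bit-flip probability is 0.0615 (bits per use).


H(p) = -p*log2(p) - (1-p)*log2(1-p) = -0.0615*log2(0.0615) - 0.9385*log2(0.9385) = 0.247431 + 0.085940 = 0.3334. C = 1 - H(p) = 1 - 0.3334 = 0.6666

0.6666 bits


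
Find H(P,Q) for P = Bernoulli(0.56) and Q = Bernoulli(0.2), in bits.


H(P,Q) = -p*log2(q) - (1-p)*log2(1-q). -0.56*log2(0.2) = 1.300280; -0.44*log2(0.8) = 0.141648. H(P,Q) = 1.300280 + 0.141648 = 1.4419

1.4419 bits


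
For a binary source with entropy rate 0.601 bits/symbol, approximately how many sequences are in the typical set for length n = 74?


log2|A_typical| = nH = 74 * 0.601 = 44.474, so |A_typical| ~ 2^44.474 = 2.443e+13

2.443e+13


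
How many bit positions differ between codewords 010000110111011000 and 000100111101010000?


Count differing positions: . ^ . ^ . . . . ^ . ^ . . . ^ . . . = 5 differences

5


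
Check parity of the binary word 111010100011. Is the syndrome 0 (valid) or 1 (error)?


Syndrome = XOR of all bits = 1 XOR 1 XOR 1 XOR 0 XOR 1 XOR 0 XOR 1 XOR 0 XOR 0 XOR 0 XOR 1 XOR 1 = 1

1


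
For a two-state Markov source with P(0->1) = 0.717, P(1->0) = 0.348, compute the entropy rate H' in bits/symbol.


Stationary distribution: pi_0 = p10/(p01+p10) = 0.3268, pi_1 = 0.6732. Entropy rate H' = pi_0*H(p01) + pi_1*H(p10) = 0.3268*0.8595 + 0.6732*0.9323 = 0.9085

0.9085 bits/symbol


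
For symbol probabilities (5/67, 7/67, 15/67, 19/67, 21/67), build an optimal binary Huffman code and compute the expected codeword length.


Huffman construction (repeatedly merge the two least-probable nodes; each merge adds 1 bit to every symbol beneath it): 5/67 + 7/67 = 12/67; 12/67 + 15/67 = 27/67; 19/67 + 21/67 = 40/67; 27/67 + 40/67 = 1. Resulting codeword lengths (in the order the probabilities were given): (3, 3, 2, 2, 2). L_avg = sum(p_i * l_i) = 5/67*3 + 7/67*3 + 15/67*2 + 19/67*2 + 21/67*2 = 146/67 = 2.1791

2.1791 bits


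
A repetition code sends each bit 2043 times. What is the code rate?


Rate = k/n = 1/2043

1/2043


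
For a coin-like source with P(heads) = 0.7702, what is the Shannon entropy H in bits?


H = -p*log2(p) - (1-p)*log2(1-p). -0.7702*log2(0.7702) = 0.290130; -0.2298*log2(0.2298) = 0.487532. H = 0.290130 + 0.487532 = 0.7777

0.7777 bits


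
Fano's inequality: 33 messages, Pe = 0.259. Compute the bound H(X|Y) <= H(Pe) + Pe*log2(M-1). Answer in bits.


H(Pe) = -Pe*log2(Pe) - (1-Pe)*log2(1-Pe) = -0.259*log2(0.259) - 0.741*log2(0.741) = 0.504785 + 0.320449 = 0.8252. Pe*log2(M-1) = 0.259*log2(32) = 1.295000. Bound = H(Pe) + Pe*log2(M-1) = 0.504785 + 0.320449 + 1.295000 = 2.1202

2.1202 bits


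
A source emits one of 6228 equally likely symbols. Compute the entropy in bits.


H = log2(n) = log2(6228) = 12.6046

12.6046 bits


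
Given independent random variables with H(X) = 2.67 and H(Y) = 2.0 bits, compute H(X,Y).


For independent variables, H(X,Y) = H(X) + H(Y) = 2.67 + 2.0 = 4.67

4.67 bits


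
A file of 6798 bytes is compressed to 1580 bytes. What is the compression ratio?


Ratio = original / compressed = 6798 / 1580 = 4.3025

4.3025


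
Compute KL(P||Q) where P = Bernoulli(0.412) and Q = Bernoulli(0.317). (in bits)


KL = p*log2(p/q) + (1-p)*log2((1-p)/(1-q)) = 0.412*log2(0.412/0.317) + 0.588*log2(0.588/0.683) = 0.0288

0.0288 bits


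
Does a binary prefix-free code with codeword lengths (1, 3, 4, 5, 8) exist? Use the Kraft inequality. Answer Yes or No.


Kraft sum = sum(2^(-l_i)) = 0.7227, need <= 1. Result: satisfied (a binary prefix-free code with these lengths exists)

Yes


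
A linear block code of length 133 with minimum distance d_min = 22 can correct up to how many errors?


Correction capability = floor((d-1)/2) = floor((22-1)/2) = 10

10 errors


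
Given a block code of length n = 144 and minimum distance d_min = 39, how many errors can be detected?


Detection capability = d_min - 1 = 39 - 1 = 38

38 errors


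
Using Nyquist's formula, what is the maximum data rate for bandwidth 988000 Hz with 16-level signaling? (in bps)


Rate = 2 * B * log2(M) = 2 * 988000 * 4.0 = 7904000.0

7904000.0 bps


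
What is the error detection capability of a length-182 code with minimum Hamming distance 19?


Detection capability = d_min - 1 = 19 - 1 = 18

18 errors


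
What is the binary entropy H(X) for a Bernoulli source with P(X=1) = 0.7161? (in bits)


H = -p*log2(p) - (1-p)*log2(1-p). -0.7161*log2(0.7161) = 0.344993; -0.2839*log2(0.2839) = 0.515717. H = 0.344993 + 0.515717 = 0.8607

0.8607 bits


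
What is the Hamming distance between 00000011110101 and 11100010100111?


Count differing positions: ^ ^ ^ . . . . ^ . ^ . . ^ . = 6 differences

6


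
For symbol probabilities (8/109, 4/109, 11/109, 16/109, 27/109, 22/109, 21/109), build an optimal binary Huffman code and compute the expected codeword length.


Huffman construction (repeatedly merge the two least-probable nodes; each merge adds 1 bit to every symbol beneath it): 4/109 + 8/109 = 12/109; 11/109 + 12/109 = 23/109; 16/109 + 21/109 = 37/109; 22/109 + 23/109 = 45/109; 27/109 + 37/109 = 64/109; 45/109 + 64/109 = 1. Resulting codeword lengths (in the order the probabilities were given): (4, 4, 3, 3, 2, 2, 3). L_avg = sum(p_i * l_i) = 8/109*4 + 4/109*4 + 11/109*3 + 16/109*3 + 27/109*2 + 22/109*2 + 21/109*3 = 290/109 = 2.6606

2.6606 bits


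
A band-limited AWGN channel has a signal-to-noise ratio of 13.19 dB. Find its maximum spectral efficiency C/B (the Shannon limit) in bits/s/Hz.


SNR_linear = 10^(13.19/10) = 20.8449; C/B = log2(1 + SNR_linear) = log2(1 + 20.8449) = 4.4492

4.4492 bits/s/Hz


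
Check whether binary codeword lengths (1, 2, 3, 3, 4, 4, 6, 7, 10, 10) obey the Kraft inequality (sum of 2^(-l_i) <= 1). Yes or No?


Kraft sum = sum(2^(-l_i)) = 1.1504, need <= 1. Result: violated (a binary prefix-free code with these lengths cannot exist)

No


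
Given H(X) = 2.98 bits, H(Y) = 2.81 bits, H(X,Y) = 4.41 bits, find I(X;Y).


I(X;Y) = H(X) + H(Y) - H(X,Y) = 2.98 + 2.81 - 4.41 = 1.38

1.38 bits


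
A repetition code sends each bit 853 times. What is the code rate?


Rate = k/n = 1/853

1/853


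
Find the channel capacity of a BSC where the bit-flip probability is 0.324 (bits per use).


H(p) = -p*log2(p) - (1-p)*log2(1-p) = -0.324*log2(0.324) - 0.676*log2(0.676) = 0.526803 + 0.381876 = 0.9087. C = 1 - H(p) = 1 - 0.9087 = 0.0913

0.0913 bits


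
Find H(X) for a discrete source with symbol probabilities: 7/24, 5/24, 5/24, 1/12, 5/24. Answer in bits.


H = -sum(p_i * log2(p_i)). Terms: -(7/24)*log2(7/24) = 0.518469; -(5/24)*log2(5/24) = 0.471466; -(5/24)*log2(5/24) = 0.471466; -(1/12)*log2(1/12) = 0.298747; -(5/24)*log2(5/24) = 0.471466. H = 0.518469 + 0.471466 + 0.471466 + 0.298747 + 0.471466 = 2.2316

2.2316 bits


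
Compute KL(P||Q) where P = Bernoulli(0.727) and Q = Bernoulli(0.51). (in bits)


KL = p*log2(p/q) + (1-p)*log2((1-p)/(1-q)) = 0.727*log2(0.727/0.51) + 0.273*log2(0.273/0.49) = 0.1415

0.1415 bits


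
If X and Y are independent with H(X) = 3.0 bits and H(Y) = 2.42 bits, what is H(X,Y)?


For independent variables, H(X,Y) = H(X) + H(Y) = 3.0 + 2.42 = 5.42

5.42 bits


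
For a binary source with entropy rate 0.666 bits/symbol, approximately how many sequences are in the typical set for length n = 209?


log2|A_typical| = nH = 209 * 0.666 = 139.194, so |A_typical| ~ 2^139.194 = 7.972e+41

7.972e+41


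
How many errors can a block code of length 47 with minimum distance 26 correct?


Correction capability = floor((d-1)/2) = floor((26-1)/2) = 12

12 errors


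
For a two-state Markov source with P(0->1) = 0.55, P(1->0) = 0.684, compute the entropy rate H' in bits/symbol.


Stationary distribution: pi_0 = p10/(p01+p10) = 0.5543, pi_1 = 0.4457. Entropy rate H' = pi_0*H(p01) + pi_1*H(p10) = 0.5543*0.9928 + 0.4457*0.9 = 0.9514

0.9514 bits/symbol


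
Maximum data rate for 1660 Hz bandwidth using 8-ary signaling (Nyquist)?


Rate = 2 * B * log2(M) = 2 * 1660 * 3.0 = 9960.0

9960.0 bps


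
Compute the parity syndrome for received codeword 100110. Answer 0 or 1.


Syndrome = XOR of all bits = 1 XOR 0 XOR 0 XOR 1 XOR 1 XOR 0 = 1

1


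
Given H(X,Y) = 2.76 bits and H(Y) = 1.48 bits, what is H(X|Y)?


H(X|Y) = H(X,Y) - H(Y) = 2.76 - 1.48 = 1.28

1.28 bits


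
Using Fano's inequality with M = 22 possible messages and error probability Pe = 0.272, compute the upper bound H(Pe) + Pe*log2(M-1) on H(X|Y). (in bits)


H(Pe) = -Pe*log2(Pe) - (1-Pe)*log2(1-Pe) = -0.272*log2(0.272) - 0.728*log2(0.728) = 0.510903 + 0.333416 = 0.8443. Pe*log2(M-1) = 0.272*log2(21) = 1.194710. Bound = H(Pe) + Pe*log2(M-1) = 0.510903 + 0.333416 + 1.194710 = 2.039

2.039 bits


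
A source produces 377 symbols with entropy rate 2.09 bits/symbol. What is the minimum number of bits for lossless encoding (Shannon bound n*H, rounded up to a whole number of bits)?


Minimum bits >= n * H = 377 * 2.09 = 787.93, rounded up to a whole number of bits = 788

788 bits


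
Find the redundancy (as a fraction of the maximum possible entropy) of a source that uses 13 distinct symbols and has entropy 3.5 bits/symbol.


H_max = log2(K) = log2(13) = 3.7004 bits/symbol. Redundancy = 1 - H/H_max = 1 - 3.5/3.7004 = 1 - 0.9458 = 0.0542

0.0542


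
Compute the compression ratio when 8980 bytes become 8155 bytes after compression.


Ratio = original / compressed = 8980 / 8155 = 1.1012

1.1012


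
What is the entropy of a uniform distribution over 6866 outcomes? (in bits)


H = log2(n) = log2(6866) = 12.7453

12.7453 bits


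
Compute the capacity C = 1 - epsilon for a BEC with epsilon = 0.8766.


C = 1 - epsilon = 1 - 0.8766 = 0.1234

0.1234 bits


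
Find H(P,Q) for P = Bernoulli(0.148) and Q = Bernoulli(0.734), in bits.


H(P,Q) = -p*log2(q) - (1-p)*log2(1-q). -0.148*log2(0.734) = 0.066030; -0.852*log2(0.266) = 1.627748. H(P,Q) = 0.066030 + 1.627748 = 1.6938

1.6938 bits


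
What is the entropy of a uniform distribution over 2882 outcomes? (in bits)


H = log2(n) = log2(2882) = 11.4929

11.4929 bits


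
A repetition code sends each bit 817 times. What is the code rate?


Rate = k/n = 1/817

1/817


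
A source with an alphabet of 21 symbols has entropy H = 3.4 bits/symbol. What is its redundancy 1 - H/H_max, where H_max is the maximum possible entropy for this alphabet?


H_max = log2(K) = log2(21) = 4.3923 bits/symbol. Redundancy = 1 - H/H_max = 1 - 3.4/4.3923 = 1 - 0.7741 = 0.2259

0.2259


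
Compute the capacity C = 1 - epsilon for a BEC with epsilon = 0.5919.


C = 1 - epsilon = 1 - 0.5919 = 0.4081

0.4081 bits


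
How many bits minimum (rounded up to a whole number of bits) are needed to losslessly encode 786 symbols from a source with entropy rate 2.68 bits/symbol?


Minimum bits >= n * H = 786 * 2.68 = 2106.48, rounded up to a whole number of bits = 2107

2107 bits


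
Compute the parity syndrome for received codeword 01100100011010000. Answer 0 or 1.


Syndrome = XOR of all bits = 0 XOR 1 XOR 1 XOR 0 XOR 0 XOR 1 XOR 0 XOR 0 XOR 0 XOR 1 XOR 1 XOR 0 XOR 1 XOR 0 XOR 0 XOR 0 XOR 0 = 0

0


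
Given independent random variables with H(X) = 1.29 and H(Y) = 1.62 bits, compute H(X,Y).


For independent variables, H(X,Y) = H(X) + H(Y) = 1.29 + 1.62 = 2.91

2.91 bits


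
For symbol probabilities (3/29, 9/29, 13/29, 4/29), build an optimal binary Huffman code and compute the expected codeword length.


Huffman construction (repeatedly merge the two least-probable nodes; each merge adds 1 bit to every symbol beneath it): 3/29 + 4/29 = 7/29; 7/29 + 9/29 = 16/29; 13/29 + 16/29 = 1. Resulting codeword lengths (in the order the probabilities were given): (3, 2, 1, 3). L_avg = sum(p_i * l_i) = 3/29*3 + 9/29*2 + 13/29*1 + 4/29*3 = 52/29 = 1.7931

1.7931 bits


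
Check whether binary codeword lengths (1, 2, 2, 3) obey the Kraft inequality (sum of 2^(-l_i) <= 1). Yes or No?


Kraft sum = sum(2^(-l_i)) = 1.125, need <= 1. Result: violated (a binary prefix-free code with these lengths cannot exist)

No


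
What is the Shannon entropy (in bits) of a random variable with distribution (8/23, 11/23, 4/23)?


H = -sum(p_i * log2(p_i)). Terms: -(8/23)*log2(8/23) = 0.529935; -(11/23)*log2(11/23) = 0.508932; -(4/23)*log2(4/23) = 0.438880. H = 0.529935 + 0.508932 + 0.438880 = 1.4777

1.4777 bits


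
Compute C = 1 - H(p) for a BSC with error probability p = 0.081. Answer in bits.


H(p) = -p*log2(p) - (1-p)*log2(1-p) = -0.081*log2(0.081) - 0.919*log2(0.919) = 0.293701 + 0.111992 = 0.4057. C = 1 - H(p) = 1 - 0.4057 = 0.5943

0.5943 bits


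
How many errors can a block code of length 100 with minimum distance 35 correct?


Correction capability = floor((d-1)/2) = floor((35-1)/2) = 17

17 errors


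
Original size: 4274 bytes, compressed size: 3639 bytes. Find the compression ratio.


Ratio = original / compressed = 4274 / 3639 = 1.1745

1.1745


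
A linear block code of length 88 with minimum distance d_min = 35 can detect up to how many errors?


Detection capability = d_min - 1 = 35 - 1 = 34

34 errors


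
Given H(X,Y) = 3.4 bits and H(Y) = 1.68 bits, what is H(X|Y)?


H(X|Y) = H(X,Y) - H(Y) = 3.4 - 1.68 = 1.72

1.72 bits


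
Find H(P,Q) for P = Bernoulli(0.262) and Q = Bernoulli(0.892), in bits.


H(P,Q) = -p*log2(q) - (1-p)*log2(1-q). -0.262*log2(0.892) = 0.043200; -0.738*log2(0.108) = 2.369642. H(P,Q) = 0.043200 + 2.369642 = 2.4128

2.4128 bits


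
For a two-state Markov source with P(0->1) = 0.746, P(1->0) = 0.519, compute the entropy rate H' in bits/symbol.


Stationary distribution: pi_0 = p10/(p01+p10) = 0.4103, pi_1 = 0.5897. Entropy rate H' = pi_0*H(p01) + pi_1*H(p10) = 0.4103*0.8176 + 0.5897*0.999 = 0.9245

0.9245 bits/symbol


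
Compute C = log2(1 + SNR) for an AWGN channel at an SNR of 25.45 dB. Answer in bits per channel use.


SNR_linear = 10^(25.45/10) = 350.7519; C = log2(1 + SNR_linear) = log2(1 + 350.7519) = 8.4584

8.4584 bits/channel use


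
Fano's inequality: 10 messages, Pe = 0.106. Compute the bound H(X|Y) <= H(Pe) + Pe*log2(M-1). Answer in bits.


H(Pe) = -Pe*log2(Pe) - (1-Pe)*log2(1-Pe) = -0.106*log2(0.106) - 0.894*log2(0.894) = 0.343214 + 0.144518 = 0.4877. Pe*log2(M-1) = 0.106*log2(9) = 0.336012. Bound = H(Pe) + Pe*log2(M-1) = 0.343214 + 0.144518 + 0.336012 = 0.8237

0.8237 bits


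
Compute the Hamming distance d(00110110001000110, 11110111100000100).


Count differing positions: ^ ^ . . . . . ^ ^ . ^ . . . . ^ . = 6 differences

6


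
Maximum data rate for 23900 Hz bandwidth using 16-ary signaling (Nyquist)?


Rate = 2 * B * log2(M) = 2 * 23900 * 4.0 = 191200.0

191200.0 bps


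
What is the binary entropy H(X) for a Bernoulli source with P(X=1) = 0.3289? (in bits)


H = -p*log2(p) - (1-p)*log2(1-p). -0.3289*log2(0.3289) = 0.527647; -0.6711*log2(0.6711) = 0.386151. H = 0.527647 + 0.386151 = 0.9138

0.9138 bits


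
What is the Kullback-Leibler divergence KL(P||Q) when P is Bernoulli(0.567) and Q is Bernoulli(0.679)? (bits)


KL = p*log2(p/q) + (1-p)*log2((1-p)/(1-q)) = 0.567*log2(0.567/0.679) + 0.433*log2(0.433/0.321) = 0.0395

0.0395 bits


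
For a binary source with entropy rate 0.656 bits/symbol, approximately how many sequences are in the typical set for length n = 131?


log2|A_typical| = nH = 131 * 0.656 = 85.936, so |A_typical| ~ 2^85.936 = 7.401e+25

7.401e+25


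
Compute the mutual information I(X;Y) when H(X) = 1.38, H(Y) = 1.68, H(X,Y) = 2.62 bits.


I(X;Y) = H(X) + H(Y) - H(X,Y) = 1.38 + 1.68 - 2.62 = 0.44

0.44 bits


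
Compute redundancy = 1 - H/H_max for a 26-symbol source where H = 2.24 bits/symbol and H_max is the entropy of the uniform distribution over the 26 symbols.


H_max = log2(K) = log2(26) = 4.7004 bits/symbol. Redundancy = 1 - H/H_max = 1 - 2.24/4.7004 = 1 - 0.4766 = 0.5234

0.5234


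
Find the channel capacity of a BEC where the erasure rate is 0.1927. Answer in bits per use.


C = 1 - epsilon = 1 - 0.1927 = 0.8073

0.8073 bits


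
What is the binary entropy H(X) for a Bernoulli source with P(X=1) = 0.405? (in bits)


H = -p*log2(p) - (1-p)*log2(1-p). -0.405*log2(0.405) = 0.528123; -0.595*log2(0.595) = 0.445678. H = 0.528123 + 0.445678 = 0.9738

0.9738 bits


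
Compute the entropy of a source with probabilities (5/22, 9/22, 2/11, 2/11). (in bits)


H = -sum(p_i * log2(p_i)). Terms: -(5/22)*log2(5/22) = 0.485796; -(9/22)*log2(9/22) = 0.527525; -(2/11)*log2(2/11) = 0.447169; -(2/11)*log2(2/11) = 0.447169. H = 0.485796 + 0.527525 + 0.447169 + 0.447169 = 1.9077

1.9077 bits


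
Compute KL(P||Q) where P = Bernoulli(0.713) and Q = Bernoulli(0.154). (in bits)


KL = p*log2(p/q) + (1-p)*log2((1-p)/(1-q)) = 0.713*log2(0.713/0.154) + 0.287*log2(0.287/0.846) = 1.1288

1.1288 bits


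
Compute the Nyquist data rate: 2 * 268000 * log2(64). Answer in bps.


Rate = 2 * B * log2(M) = 2 * 268000 * 6.0 = 3216000.0

3216000.0 bps


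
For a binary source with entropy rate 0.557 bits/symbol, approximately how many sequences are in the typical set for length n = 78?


log2|A_typical| = nH = 78 * 0.557 = 43.446, so |A_typical| ~ 2^43.446 = 1.198e+13

1.198e+13


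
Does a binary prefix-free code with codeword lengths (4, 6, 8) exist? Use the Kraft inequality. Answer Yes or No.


Kraft sum = sum(2^(-l_i)) = 0.082, need <= 1. Result: satisfied (a binary prefix-free code with these lengths exists)

Yes


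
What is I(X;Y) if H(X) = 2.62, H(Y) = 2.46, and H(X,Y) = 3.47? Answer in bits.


I(X;Y) = H(X) + H(Y) - H(X,Y) = 2.62 + 2.46 - 3.47 = 1.61

1.61 bits


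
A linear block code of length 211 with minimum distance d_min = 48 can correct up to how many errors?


Correction capability = floor((d-1)/2) = floor((48-1)/2) = 23

23 errors


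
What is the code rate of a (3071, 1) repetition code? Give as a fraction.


Rate = k/n = 1/3071

1/3071


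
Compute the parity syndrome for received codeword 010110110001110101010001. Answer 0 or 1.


Syndrome = XOR of all bits = 0 XOR 1 XOR 0 XOR 1 XOR 1 XOR 0 XOR 1 XOR 1 XOR 0 XOR 0 XOR 0 XOR 1 XOR 1 XOR 1 XOR 0 XOR 1 XOR 0 XOR 1 XOR 0 XOR 1 XOR 0 XOR 0 XOR 0 XOR 1 = 0

0


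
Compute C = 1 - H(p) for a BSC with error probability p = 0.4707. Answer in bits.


H(p) = -p*log2(p) - (1-p)*log2(1-p) = -0.4707*log2(0.4707) - 0.5293*log2(0.5293) = 0.511707 + 0.485814 = 0.9975. C = 1 - H(p) = 1 - 0.9975 = 0.0025

0.0025 bits


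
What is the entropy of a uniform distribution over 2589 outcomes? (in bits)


H = log2(n) = log2(2589) = 11.3382

11.3382 bits


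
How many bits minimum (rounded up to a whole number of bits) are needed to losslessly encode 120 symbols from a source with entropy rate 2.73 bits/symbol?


Minimum bits >= n * H = 120 * 2.73 = 327.6, rounded up to a whole number of bits = 328

328 bits


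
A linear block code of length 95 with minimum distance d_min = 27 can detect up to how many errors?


Detection capability = d_min - 1 = 27 - 1 = 26

26 errors


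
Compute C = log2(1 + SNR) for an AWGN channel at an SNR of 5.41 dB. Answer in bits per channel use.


SNR_linear = 10^(5.41/10) = 3.4754; C = log2(1 + SNR_linear) = log2(1 + 3.4754) = 2.162

2.162 bits/channel use


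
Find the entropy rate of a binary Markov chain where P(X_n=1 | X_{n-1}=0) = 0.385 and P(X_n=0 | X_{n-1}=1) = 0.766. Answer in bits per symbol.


Stationary distribution: pi_0 = p10/(p01+p10) = 0.6655, pi_1 = 0.3345. Entropy rate H' = pi_0*H(p01) + pi_1*H(p10) = 0.6655*0.9615 + 0.3345*0.7849 = 0.9024

0.9024 bits/symbol


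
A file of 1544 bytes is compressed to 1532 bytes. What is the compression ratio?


Ratio = original / compressed = 1544 / 1532 = 1.0078

1.0078


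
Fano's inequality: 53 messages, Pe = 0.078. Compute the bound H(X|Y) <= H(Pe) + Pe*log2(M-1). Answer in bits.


H(Pe) = -Pe*log2(Pe) - (1-Pe)*log2(1-Pe) = -0.078*log2(0.078) - 0.922*log2(0.922) = 0.287070 + 0.108023 = 0.3951. Pe*log2(M-1) = 0.078*log2(52) = 0.444634. Bound = H(Pe) + Pe*log2(M-1) = 0.287070 + 0.108023 + 0.444634 = 0.8397

0.8397 bits


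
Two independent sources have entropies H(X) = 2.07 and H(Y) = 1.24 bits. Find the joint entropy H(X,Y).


For independent variables, H(X,Y) = H(X) + H(Y) = 2.07 + 1.24 = 3.31

3.31 bits


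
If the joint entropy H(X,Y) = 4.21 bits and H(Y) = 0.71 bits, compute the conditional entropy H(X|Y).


H(X|Y) = H(X,Y) - H(Y) = 4.21 - 0.71 = 3.5

3.5 bits


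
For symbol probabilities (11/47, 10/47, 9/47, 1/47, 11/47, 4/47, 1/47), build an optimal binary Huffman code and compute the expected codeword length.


Huffman construction (repeatedly merge the two least-probable nodes; each merge adds 1 bit to every symbol beneath it): 1/47 + 1/47 = 2/47; 2/47 + 4/47 = 6/47; 6/47 + 9/47 = 15/47; 10/47 + 11/47 = 21/47; 11/47 + 15/47 = 26/47; 21/47 + 26/47 = 1. Resulting codeword lengths (in the order the probabilities were given): (2, 2, 3, 5, 2, 4, 5). L_avg = sum(p_i * l_i) = 11/47*2 + 10/47*2 + 9/47*3 + 1/47*5 + 11/47*2 + 4/47*4 + 1/47*5 = 117/47 = 2.4894

2.4894 bits


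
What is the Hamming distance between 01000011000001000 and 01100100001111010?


Count differing positions: . . ^ . . ^ ^ ^ . . ^ ^ ^ . . ^ . = 8 differences

8


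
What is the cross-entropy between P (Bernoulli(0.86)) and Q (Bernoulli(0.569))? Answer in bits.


H(P,Q) = -p*log2(q) - (1-p)*log2(1-q). -0.86*log2(0.569) = 0.699610; -0.14*log2(0.431) = 0.169994. H(P,Q) = 0.699610 + 0.169994 = 0.8696

0.8696 bits


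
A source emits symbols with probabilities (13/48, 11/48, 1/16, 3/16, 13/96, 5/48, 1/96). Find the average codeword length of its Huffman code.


Huffman construction (repeatedly merge the two least-probable nodes; each merge adds 1 bit to every symbol beneath it): 1/96 + 1/16 = 7/96; 7/96 + 5/48 = 17/96; 13/96 + 17/96 = 5/16; 3/16 + 11/48 = 5/12; 13/48 + 5/16 = 7/12; 5/12 + 7/12 = 1. Resulting codeword lengths (in the order the probabilities were given): (2, 2, 5, 2, 3, 4, 5). L_avg = sum(p_i * l_i) = 13/48*2 + 11/48*2 + 1/16*5 + 3/16*2 + 13/96*3 + 5/48*4 + 1/96*5 = 41/16 = 2.5625

2.5625 bits


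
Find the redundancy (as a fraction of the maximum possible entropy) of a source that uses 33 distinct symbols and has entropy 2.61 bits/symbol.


H_max = log2(K) = log2(33) = 5.0444 bits/symbol. Redundancy = 1 - H/H_max = 1 - 2.61/5.0444 = 1 - 0.5174 = 0.4826

0.4826


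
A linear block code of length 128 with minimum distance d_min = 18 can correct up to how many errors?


Correction capability = floor((d-1)/2) = floor((18-1)/2) = 8

8 errors


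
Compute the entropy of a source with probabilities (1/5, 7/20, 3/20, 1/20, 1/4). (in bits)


H = -sum(p_i * log2(p_i)). Terms: -(1/5)*log2(1/5) = 0.464386; -(7/20)*log2(7/20) = 0.530101; -(3/20)*log2(3/20) = 0.410545; -(1/20)*log2(1/20) = 0.216096; -(1/4)*log2(1/4) = 0.500000. H = 0.464386 + 0.530101 + 0.410545 + 0.216096 + 0.500000 = 2.1211

2.1211 bits


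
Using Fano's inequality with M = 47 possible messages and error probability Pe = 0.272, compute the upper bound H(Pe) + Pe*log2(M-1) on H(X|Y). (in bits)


H(Pe) = -Pe*log2(Pe) - (1-Pe)*log2(1-Pe) = -0.272*log2(0.272) - 0.728*log2(0.728) = 0.510903 + 0.333416 = 0.8443. Pe*log2(M-1) = 0.272*log2(46) = 1.502409. Bound = H(Pe) + Pe*log2(M-1) = 0.510903 + 0.333416 + 1.502409 = 2.3467

2.3467 bits


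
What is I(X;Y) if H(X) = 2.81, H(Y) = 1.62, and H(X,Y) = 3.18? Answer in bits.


I(X;Y) = H(X) + H(Y) - H(X,Y) = 2.81 + 1.62 - 3.18 = 1.25

1.25 bits


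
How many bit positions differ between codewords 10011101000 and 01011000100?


Count differing positions: ^ ^ . . . ^ . ^ ^ . . = 5 differences

5


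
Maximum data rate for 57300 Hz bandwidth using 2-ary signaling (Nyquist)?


Rate = 2 * B * log2(M) = 2 * 57300 * 1.0 = 114600.0

114600.0 bps


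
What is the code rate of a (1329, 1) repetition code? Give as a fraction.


Rate = k/n = 1/1329

1/1329


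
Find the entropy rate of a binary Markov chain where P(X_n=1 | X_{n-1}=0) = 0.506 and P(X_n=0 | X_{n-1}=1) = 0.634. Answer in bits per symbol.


Stationary distribution: pi_0 = p10/(p01+p10) = 0.5561, pi_1 = 0.4439. Entropy rate H' = pi_0*H(p01) + pi_1*H(p10) = 0.5561*0.9999 + 0.4439*0.9476 = 0.9767

0.9767 bits/symbol


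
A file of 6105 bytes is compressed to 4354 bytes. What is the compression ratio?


Ratio = original / compressed = 6105 / 4354 = 1.4022

1.4022


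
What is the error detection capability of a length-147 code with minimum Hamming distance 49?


Detection capability = d_min - 1 = 49 - 1 = 48

48 errors


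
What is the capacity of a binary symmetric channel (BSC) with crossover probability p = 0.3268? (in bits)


H(p) = -p*log2(p) - (1-p)*log2(1-p) = -0.3268*log2(0.3268) - 0.6732*log2(0.6732) = 0.527298 + 0.384325 = 0.9116. C = 1 - H(p) = 1 - 0.9116 = 0.0884

0.0884 bits


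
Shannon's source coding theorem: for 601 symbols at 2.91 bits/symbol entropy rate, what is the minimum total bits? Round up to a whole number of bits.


Minimum bits >= n * H = 601 * 2.91 = 1748.91, rounded up to a whole number of bits = 1749

1749 bits


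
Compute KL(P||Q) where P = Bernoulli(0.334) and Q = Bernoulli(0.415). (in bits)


KL = p*log2(p/q) + (1-p)*log2((1-p)/(1-q)) = 0.334*log2(0.334/0.415) + 0.666*log2(0.666/0.585) = 0.02

0.02 bits


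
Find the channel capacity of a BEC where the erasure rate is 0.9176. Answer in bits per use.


C = 1 - epsilon = 1 - 0.9176 = 0.0824

0.0824 bits


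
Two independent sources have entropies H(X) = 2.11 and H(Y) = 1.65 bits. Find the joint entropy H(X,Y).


For independent variables, H(X,Y) = H(X) + H(Y) = 2.11 + 1.65 = 3.76

3.76 bits


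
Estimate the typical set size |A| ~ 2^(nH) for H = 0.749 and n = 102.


log2|A_typical| = nH = 102 * 0.749 = 76.398, so |A_typical| ~ 2^76.398 = 9.956e+22

9.956e+22


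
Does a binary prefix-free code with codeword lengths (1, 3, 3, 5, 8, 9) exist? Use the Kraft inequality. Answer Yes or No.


Kraft sum = sum(2^(-l_i)) = 0.7871, need <= 1. Result: satisfied (a binary prefix-free code with these lengths exists)

Yes


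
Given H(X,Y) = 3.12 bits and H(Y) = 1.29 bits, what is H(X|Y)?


H(X|Y) = H(X,Y) - H(Y) = 3.12 - 1.29 = 1.83

1.83 bits


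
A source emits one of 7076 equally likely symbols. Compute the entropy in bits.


H = log2(n) = log2(7076) = 12.7887

12.7887 bits


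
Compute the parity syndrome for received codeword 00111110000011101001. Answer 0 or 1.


Syndrome = XOR of all bits = 0 XOR 0 XOR 1 XOR 1 XOR 1 XOR 1 XOR 1 XOR 0 XOR 0 XOR 0 XOR 0 XOR 0 XOR 1 XOR 1 XOR 1 XOR 0 XOR 1 XOR 0 XOR 0 XOR 1 = 0

0


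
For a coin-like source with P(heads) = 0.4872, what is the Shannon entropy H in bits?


H = -p*log2(p) - (1-p)*log2(1-p). -0.4872*log2(0.4872) = 0.505428; -0.5128*log2(0.5128) = 0.494099. H = 0.505428 + 0.494099 = 0.9995

0.9995 bits


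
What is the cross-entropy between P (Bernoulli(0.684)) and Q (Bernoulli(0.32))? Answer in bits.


H(P,Q) = -p*log2(q) - (1-p)*log2(1-q). -0.684*log2(0.32) = 1.124398; -0.316*log2(0.68) = 0.175820. H(P,Q) = 1.124398 + 0.175820 = 1.3002

1.3002 bits


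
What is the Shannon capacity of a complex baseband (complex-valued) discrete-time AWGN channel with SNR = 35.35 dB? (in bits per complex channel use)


SNR_linear = 10^(35.35/10) = 3427.6779; C = log2(1 + SNR_linear) = log2(1 + 3427.6779) = 11.7434

11.7434 bits/channel use


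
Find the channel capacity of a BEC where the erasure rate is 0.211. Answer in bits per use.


C = 1 - epsilon = 1 - 0.211 = 0.789

0.789 bits


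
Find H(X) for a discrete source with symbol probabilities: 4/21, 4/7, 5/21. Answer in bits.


H = -sum(p_i * log2(p_i)). Terms: -(4/21)*log2(4/21) = 0.455680; -(4/7)*log2(4/7) = 0.461346; -(5/21)*log2(5/21) = 0.492950. H = 0.455680 + 0.461346 + 0.492950 = 1.41

1.41 bits


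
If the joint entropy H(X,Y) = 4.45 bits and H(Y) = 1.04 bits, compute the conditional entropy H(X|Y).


H(X|Y) = H(X,Y) - H(Y) = 4.45 - 1.04 = 3.41

3.41 bits


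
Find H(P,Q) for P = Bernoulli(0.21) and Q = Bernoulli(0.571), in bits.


H(P,Q) = -p*log2(q) - (1-p)*log2(1-q). -0.21*log2(0.571) = 0.169772; -0.79*log2(0.429) = 0.964551. H(P,Q) = 0.169772 + 0.964551 = 1.1343

1.1343 bits


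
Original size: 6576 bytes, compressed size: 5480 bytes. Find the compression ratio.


Ratio = original / compressed = 6576 / 5480 = 1.2

1.2


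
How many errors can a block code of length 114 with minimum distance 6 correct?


Correction capability = floor((d-1)/2) = floor((6-1)/2) = 2

2 errors
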